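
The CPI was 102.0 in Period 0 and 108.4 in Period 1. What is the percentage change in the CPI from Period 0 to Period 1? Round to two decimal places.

6.27%

Change = (108.4 − 102.0) / 102.0 × 100
       = 6.4 / 102.0 × 100 = 6.2745%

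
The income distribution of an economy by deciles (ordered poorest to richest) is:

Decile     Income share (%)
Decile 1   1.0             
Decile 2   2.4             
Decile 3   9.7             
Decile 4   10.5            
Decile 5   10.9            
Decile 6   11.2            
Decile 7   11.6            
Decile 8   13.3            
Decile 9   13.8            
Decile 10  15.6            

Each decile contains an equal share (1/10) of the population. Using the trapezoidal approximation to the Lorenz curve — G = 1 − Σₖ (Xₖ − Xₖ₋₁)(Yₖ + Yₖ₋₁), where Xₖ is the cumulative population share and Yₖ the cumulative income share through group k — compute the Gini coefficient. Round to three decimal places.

0.233

Cumulative income shares Yₖ: 0.0100, 0.0340, 0.1310, 0.2360, 0.3450, 0.4570, 0.5730, 0.7060, 0.8440, 1.0000
Σ (Xₖ−Xₖ₋₁)(Yₖ+Yₖ₋₁) = (1/10)(0.0100+0.0000) + (1/10)(0.0340+0.0100) + (1/10)(0.1310+0.0340) + (1/10)(0.2360+0.1310) + (1/10)(0.3450+0.2360) + (1/10)(0.4570+0.3450) + (1/10)(0.5730+0.4570) + (1/10)(0.7060+0.5730) + (1/10)(0.8440+0.7060) + (1/10)(1.0000+0.8440)
  = 0.0010 + 0.0044 + 0.0165 + 0.0367 + 0.0581 + 0.0802 + 0.1030 + 0.1279 + 0.1550 + 0.1844 = 0.7672
G = 1 − 0.7672 = 0.2328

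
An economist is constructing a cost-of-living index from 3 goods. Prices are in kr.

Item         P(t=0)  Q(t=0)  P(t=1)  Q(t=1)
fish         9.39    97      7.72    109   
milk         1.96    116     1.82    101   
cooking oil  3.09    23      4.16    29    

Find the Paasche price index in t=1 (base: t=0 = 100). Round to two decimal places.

87.40

Paasche price index uses current-period quantities as weights.
ΣP(t=1)·Q(t=1) = 7.72×109 + 1.82×101 + 4.16×29 = 841.48 + 183.82 + 120.64 = 1145.94
ΣP(t=0)·Q(t=1) = 9.39×109 + 1.96×101 + 3.09×29 = 1023.51 + 197.96 + 89.61 = 1311.08
Index = 1145.94 / 1311.08 × 100 = 87.4043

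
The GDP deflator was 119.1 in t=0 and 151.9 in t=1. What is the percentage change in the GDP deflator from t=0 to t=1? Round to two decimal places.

Change = (151.9 − 119.1) / 119.1 × 100
       = 32.8 / 119.1 × 100 = 27.5399%

27.54%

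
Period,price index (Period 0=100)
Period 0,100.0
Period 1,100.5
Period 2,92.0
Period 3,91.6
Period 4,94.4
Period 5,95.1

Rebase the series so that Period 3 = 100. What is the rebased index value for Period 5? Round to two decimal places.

Rebased(Period 5) = 95.1 / 91.6 × 100 = 103.8210

103.82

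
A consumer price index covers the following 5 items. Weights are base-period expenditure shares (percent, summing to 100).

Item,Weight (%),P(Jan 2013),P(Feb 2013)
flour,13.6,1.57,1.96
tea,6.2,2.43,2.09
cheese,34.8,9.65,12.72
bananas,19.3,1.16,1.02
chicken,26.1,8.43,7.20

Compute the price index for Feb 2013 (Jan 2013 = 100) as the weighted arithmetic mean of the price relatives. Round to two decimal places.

107.44

flour: 13.6 × (1.96/1.57) = 13.6 × 1.248408 = 16.9783
tea: 6.2 × (2.09/2.43) = 6.2 × 0.860082 = 5.3325
cheese: 34.8 × (12.72/9.65) = 34.8 × 1.318135 = 45.8711
bananas: 19.3 × (1.02/1.16) = 19.3 × 0.879310 = 16.9707
chicken: 26.1 × (7.20/8.43) = 26.1 × 0.854093 = 22.2918
Index = Σ wᵢ·(p₁ᵢ/p₀ᵢ) = 16.9783 + 5.3325 + 45.8711 + 16.9707 + 22.2918 = 107.4444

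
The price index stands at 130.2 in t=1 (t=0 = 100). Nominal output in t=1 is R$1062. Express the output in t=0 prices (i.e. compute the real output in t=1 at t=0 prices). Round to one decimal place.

Real = Nominal ÷ (Index/100) = 1062 ÷ (130.2/100)
     = 1062 ÷ 1.302 = 815.6682

815.7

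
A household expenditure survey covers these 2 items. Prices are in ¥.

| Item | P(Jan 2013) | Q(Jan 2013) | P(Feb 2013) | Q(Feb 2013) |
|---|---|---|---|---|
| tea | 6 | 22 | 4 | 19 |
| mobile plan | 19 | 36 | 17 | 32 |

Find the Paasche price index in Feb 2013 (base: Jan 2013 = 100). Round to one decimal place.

Paasche price index uses current-period quantities as weights.
ΣP(Feb 2013)·Q(Feb 2013) = 4×19 + 17×32 = 76 + 544 = 620
ΣP(Jan 2013)·Q(Feb 2013) = 6×19 + 19×32 = 114 + 608 = 722
Index = 620 / 722 × 100 = 85.8726

85.9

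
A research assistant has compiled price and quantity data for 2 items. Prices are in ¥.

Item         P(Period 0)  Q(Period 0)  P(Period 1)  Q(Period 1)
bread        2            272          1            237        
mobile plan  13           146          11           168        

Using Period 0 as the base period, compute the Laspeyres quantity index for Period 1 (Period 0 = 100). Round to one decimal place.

108.8

Laspeyres quantity index uses base-period prices as weights.
ΣP(Period 0)·Q(Period 1) = 2×237 + 13×168 = 474 + 2184 = 2658
ΣP(Period 0)·Q(Period 0) = 2×272 + 13×146 = 544 + 1898 = 2442
Index = 2658 / 2442 × 100 = 108.8452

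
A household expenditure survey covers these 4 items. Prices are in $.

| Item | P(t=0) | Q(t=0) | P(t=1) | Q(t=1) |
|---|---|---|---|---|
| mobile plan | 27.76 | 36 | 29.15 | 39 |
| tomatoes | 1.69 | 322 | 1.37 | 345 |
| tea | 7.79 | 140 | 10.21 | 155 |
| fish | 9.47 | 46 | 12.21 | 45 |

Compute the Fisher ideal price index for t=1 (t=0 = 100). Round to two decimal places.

113.41

Laspeyres component (base-period weights):
ΣP(t=1)Q(t=0) = 29.15×36 + 1.37×322 + 10.21×140 + 12.21×46 = 1049.4 + 441.14 + 1429.4 + 561.66 = 3481.6
ΣP(t=0)Q(t=0) = 27.76×36 + 1.69×322 + 7.79×140 + 9.47×46 = 999.36 + 544.18 + 1090.6 + 435.62 = 3069.76
L = 3481.6 / 3069.76 × 100 = 113.4160
Paasche component (current-period weights):
ΣP(t=1)Q(t=1) = 29.15×39 + 1.37×345 + 10.21×155 + 12.21×45 = 1136.85 + 472.65 + 1582.55 + 549.45 = 3741.5
ΣP(t=0)Q(t=1) = 27.76×39 + 1.69×345 + 7.79×155 + 9.47×45 = 1082.64 + 583.05 + 1207.45 + 426.15 = 3299.29
P = 3741.5 / 3299.29 × 100 = 113.4032
Fisher = √(L × P) = √(113.4160 × 113.4032) = 113.4096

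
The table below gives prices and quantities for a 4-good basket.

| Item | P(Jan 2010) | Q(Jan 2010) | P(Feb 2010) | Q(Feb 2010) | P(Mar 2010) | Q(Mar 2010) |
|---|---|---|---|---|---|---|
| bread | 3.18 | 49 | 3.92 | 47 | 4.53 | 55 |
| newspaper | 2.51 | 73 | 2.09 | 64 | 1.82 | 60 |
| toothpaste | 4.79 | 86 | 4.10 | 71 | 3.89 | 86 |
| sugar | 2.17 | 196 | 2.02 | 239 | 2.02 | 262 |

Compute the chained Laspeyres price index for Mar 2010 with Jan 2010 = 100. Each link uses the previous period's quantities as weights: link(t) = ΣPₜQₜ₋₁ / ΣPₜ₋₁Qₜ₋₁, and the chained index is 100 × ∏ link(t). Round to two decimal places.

Link Jan 2010→Feb 2010:
ΣP(Feb 2010)Q(Jan 2010) = 3.92×49 + 2.09×73 + 4.10×86 + 2.02×196 = 192.08 + 152.57 + 352.6 + 395.92 = 1093.17
ΣP(Jan 2010)Q(Jan 2010) = 3.18×49 + 2.51×73 + 4.79×86 + 2.17×196 = 155.82 + 183.23 + 411.94 + 425.32 = 1176.31
link = 1093.17/1176.31 = 0.929321
Link Feb 2010→Mar 2010:
ΣP(Mar 2010)Q(Feb 2010) = 4.53×47 + 1.82×64 + 3.89×71 + 2.02×239 = 212.91 + 116.48 + 276.19 + 482.78 = 1088.36
ΣP(Feb 2010)Q(Feb 2010) = 3.92×47 + 2.09×64 + 4.10×71 + 2.02×239 = 184.24 + 133.76 + 291.1 + 482.78 = 1091.88
link = 1088.36/1091.88 = 0.996776
Chained index = 100 × 0.929321 × 0.996776 = 92.6325

92.63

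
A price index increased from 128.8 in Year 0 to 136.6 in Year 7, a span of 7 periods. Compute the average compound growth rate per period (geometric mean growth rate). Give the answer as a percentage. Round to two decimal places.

0.84%

Growth factor = (136.6/128.8)^(1/7) = (1.060559)^(1/7) = 1.008435
Growth rate = 1.008435 − 1 = 0.008435 = 0.8435%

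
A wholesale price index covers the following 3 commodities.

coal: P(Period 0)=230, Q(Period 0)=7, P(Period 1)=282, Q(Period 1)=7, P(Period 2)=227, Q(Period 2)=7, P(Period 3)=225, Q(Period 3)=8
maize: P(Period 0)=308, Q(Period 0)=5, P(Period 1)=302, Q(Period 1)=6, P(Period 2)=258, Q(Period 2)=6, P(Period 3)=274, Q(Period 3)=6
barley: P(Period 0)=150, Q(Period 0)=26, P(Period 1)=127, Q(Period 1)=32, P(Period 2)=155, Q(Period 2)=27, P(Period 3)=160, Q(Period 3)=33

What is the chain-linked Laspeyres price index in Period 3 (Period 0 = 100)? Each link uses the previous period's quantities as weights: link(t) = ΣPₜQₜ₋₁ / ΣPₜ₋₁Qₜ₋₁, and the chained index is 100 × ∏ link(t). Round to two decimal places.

Link Period 0→Period 1:
ΣP(Period 1)Q(Period 0) = 282×7 + 302×5 + 127×26 = 1974 + 1510 + 3302 = 6786
ΣP(Period 0)Q(Period 0) = 230×7 + 308×5 + 150×26 = 1610 + 1540 + 3900 = 7050
link = 6786/7050 = 0.962553
Link Period 1→Period 2:
ΣP(Period 2)Q(Period 1) = 227×7 + 258×6 + 155×32 = 1589 + 1548 + 4960 = 8097
ΣP(Period 1)Q(Period 1) = 282×7 + 302×6 + 127×32 = 1974 + 1812 + 4064 = 7850
link = 8097/7850 = 1.031465
Link Period 2→Period 3:
ΣP(Period 3)Q(Period 2) = 225×7 + 274×6 + 160×27 = 1575 + 1644 + 4320 = 7539
ΣP(Period 2)Q(Period 2) = 227×7 + 258×6 + 155×27 = 1589 + 1548 + 4185 = 7322
link = 7539/7322 = 1.029637
Chained index = 100 × 0.962553 × 1.031465 × 1.029637 = 102.2264

102.23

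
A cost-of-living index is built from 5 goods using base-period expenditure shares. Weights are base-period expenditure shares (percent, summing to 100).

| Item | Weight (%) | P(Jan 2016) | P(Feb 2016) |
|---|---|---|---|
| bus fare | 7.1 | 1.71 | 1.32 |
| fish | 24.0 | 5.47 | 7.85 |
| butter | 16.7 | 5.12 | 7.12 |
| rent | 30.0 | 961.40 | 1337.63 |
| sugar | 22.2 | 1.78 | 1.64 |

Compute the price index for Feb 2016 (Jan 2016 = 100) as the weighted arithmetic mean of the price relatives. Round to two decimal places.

bus fare: 7.1 × (1.32/1.71) = 7.1 × 0.771930 = 5.4807
fish: 24.0 × (7.85/5.47) = 24.0 × 1.435101 = 34.4424
butter: 16.7 × (7.12/5.12) = 16.7 × 1.390625 = 23.2234
rent: 30.0 × (1337.63/961.40) = 30.0 × 1.391336 = 41.7401
sugar: 22.2 × (1.64/1.78) = 22.2 × 0.921348 = 20.4539
Index = Σ wᵢ·(p₁ᵢ/p₀ᵢ) = 5.4807 + 34.4424 + 23.2234 + 41.7401 + 20.4539 = 125.3406

125.34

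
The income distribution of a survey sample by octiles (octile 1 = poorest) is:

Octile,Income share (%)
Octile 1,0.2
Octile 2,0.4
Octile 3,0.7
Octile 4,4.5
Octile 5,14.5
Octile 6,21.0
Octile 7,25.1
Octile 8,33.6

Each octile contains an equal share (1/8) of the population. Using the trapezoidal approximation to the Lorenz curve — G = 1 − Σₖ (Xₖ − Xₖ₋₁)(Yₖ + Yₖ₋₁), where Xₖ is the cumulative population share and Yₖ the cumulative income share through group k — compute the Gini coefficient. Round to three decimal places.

Cumulative income shares Yₖ: 0.0020, 0.0060, 0.0130, 0.0580, 0.2030, 0.4130, 0.6640, 1.0000
Σ (Xₖ−Xₖ₋₁)(Yₖ+Yₖ₋₁) = (1/8)(0.0020+0.0000) + (1/8)(0.0060+0.0020) + (1/8)(0.0130+0.0060) + (1/8)(0.0580+0.0130) + (1/8)(0.2030+0.0580) + (1/8)(0.4130+0.2030) + (1/8)(0.6640+0.4130) + (1/8)(1.0000+0.6640)
  = 0.0003 + 0.0010 + 0.0024 + 0.0089 + 0.0326 + 0.0770 + 0.1346 + 0.2080 = 0.4647
G = 1 − 0.4647 = 0.5353

0.535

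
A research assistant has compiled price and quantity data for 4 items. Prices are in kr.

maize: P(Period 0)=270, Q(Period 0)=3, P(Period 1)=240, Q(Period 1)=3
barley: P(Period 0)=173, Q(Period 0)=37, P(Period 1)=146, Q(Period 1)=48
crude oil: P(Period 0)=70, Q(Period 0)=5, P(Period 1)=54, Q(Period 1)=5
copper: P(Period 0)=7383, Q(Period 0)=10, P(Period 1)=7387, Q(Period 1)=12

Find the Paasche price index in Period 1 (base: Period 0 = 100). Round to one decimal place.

Paasche price index uses current-period quantities as weights.
ΣP(Period 1)·Q(Period 1) = 240×3 + 146×48 + 54×5 + 7387×12 = 720 + 7008 + 270 + 88644 = 96642
ΣP(Period 0)·Q(Period 1) = 270×3 + 173×48 + 70×5 + 7383×12 = 810 + 8304 + 350 + 88596 = 98060
Index = 96642 / 98060 × 100 = 98.5539

98.6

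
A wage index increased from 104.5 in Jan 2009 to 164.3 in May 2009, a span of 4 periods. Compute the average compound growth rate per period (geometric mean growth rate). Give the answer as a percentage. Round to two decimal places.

Growth factor = (164.3/104.5)^(1/4) = (1.572249)^(1/4) = 1.119774
Growth rate = 1.119774 − 1 = 0.119774 = 11.9774%

11.98%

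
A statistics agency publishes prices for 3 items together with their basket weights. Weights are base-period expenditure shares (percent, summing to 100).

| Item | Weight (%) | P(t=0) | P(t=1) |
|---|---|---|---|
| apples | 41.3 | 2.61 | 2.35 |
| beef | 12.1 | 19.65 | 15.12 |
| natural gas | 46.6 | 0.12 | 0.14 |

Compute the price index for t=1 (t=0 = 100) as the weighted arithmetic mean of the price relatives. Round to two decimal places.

100.86

apples: 41.3 × (2.35/2.61) = 41.3 × 0.900383 = 37.1858
beef: 12.1 × (15.12/19.65) = 12.1 × 0.769466 = 9.3105
natural gas: 46.6 × (0.14/0.12) = 46.6 × 1.166667 = 54.3667
Index = Σ wᵢ·(p₁ᵢ/p₀ᵢ) = 37.1858 + 9.3105 + 54.3667 = 100.8630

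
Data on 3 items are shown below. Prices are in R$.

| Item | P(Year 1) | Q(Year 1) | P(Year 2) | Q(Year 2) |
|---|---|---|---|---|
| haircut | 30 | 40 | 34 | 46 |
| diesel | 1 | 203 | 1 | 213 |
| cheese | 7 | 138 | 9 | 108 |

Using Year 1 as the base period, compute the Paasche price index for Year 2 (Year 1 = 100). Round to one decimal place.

Paasche price index uses current-period quantities as weights.
ΣP(Year 2)·Q(Year 2) = 34×46 + 1×213 + 9×108 = 1564 + 213 + 972 = 2749
ΣP(Year 1)·Q(Year 2) = 30×46 + 1×213 + 7×108 = 1380 + 213 + 756 = 2349
Index = 2749 / 2349 × 100 = 117.0285

117.0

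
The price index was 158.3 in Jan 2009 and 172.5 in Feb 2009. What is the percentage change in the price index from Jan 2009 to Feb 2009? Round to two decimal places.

Change = (172.5 − 158.3) / 158.3 × 100
       = 14.2 / 158.3 × 100 = 8.9703%

8.97%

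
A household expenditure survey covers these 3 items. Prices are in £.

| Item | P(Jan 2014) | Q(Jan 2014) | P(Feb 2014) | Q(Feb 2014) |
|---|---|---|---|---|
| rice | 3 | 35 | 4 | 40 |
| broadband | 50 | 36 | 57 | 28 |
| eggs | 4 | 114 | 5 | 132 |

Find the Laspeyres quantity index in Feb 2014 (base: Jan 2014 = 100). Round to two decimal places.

Laspeyres quantity index uses base-period prices as weights.
ΣP(Jan 2014)·Q(Feb 2014) = 3×40 + 50×28 + 4×132 = 120 + 1400 + 528 = 2048
ΣP(Jan 2014)·Q(Jan 2014) = 3×35 + 50×36 + 4×114 = 105 + 1800 + 456 = 2361
Index = 2048 / 2361 × 100 = 86.7429

86.74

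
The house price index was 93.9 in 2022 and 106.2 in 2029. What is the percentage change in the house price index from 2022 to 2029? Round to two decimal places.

Change = (106.2 − 93.9) / 93.9 × 100
       = 12.3 / 93.9 × 100 = 13.0990%

13.10%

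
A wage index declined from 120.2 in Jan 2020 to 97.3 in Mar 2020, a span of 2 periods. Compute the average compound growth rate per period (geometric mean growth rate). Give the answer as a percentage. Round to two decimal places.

Growth factor = (97.3/120.2)^(1/2) = (0.809484)^(1/2) = 0.899713
Growth rate = 0.899713 − 1 = -0.100287 = -10.0287%

-10.03%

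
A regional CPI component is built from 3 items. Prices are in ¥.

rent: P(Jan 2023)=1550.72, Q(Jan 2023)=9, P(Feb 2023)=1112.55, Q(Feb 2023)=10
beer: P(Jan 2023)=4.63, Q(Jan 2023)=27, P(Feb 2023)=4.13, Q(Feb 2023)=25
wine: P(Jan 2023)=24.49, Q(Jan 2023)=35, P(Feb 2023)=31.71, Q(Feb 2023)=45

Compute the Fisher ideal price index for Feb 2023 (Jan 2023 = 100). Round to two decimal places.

75.44

Laspeyres component (base-period weights):
ΣP(Feb 2023)Q(Jan 2023) = 1112.55×9 + 4.13×27 + 31.71×35 = 10012.95 + 111.51 + 1109.85 = 11234.31
ΣP(Jan 2023)Q(Jan 2023) = 1550.72×9 + 4.63×27 + 24.49×35 = 13956.48 + 125.01 + 857.15 = 14938.64
L = 11234.31 / 14938.64 × 100 = 75.2030
Paasche component (current-period weights):
ΣP(Feb 2023)Q(Feb 2023) = 1112.55×10 + 4.13×25 + 31.71×45 = 11125.5 + 103.25 + 1426.95 = 12655.7
ΣP(Jan 2023)Q(Feb 2023) = 1550.72×10 + 4.63×25 + 24.49×45 = 15507.2 + 115.75 + 1102.05 = 16725
P = 12655.7 / 16725 × 100 = 75.6694
Fisher = √(L × P) = √(75.2030 × 75.6694) = 75.4358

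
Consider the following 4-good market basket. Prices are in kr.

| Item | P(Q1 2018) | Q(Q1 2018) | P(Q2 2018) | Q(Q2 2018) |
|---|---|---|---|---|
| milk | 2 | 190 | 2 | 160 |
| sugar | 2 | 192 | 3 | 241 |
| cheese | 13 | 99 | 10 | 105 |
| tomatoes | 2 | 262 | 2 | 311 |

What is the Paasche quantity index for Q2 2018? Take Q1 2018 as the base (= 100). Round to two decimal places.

109.92

Paasche quantity index uses current-period prices as weights.
ΣP(Q2 2018)·Q(Q2 2018) = 2×160 + 3×241 + 10×105 + 2×311 = 320 + 723 + 1050 + 622 = 2715
ΣP(Q2 2018)·Q(Q1 2018) = 2×190 + 3×192 + 10×99 + 2×262 = 380 + 576 + 990 + 524 = 2470
Index = 2715 / 2470 × 100 = 109.9190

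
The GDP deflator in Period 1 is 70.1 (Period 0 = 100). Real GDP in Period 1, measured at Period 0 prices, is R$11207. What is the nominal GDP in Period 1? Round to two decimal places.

Nominal = Real × (Index/100) = 11207 × (70.1/100)
        = 11207 × 0.701 = 7856.1070

7856.11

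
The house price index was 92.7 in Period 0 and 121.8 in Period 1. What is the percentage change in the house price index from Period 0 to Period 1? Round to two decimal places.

Change = (121.8 − 92.7) / 92.7 × 100
       = 29.1 / 92.7 × 100 = 31.3916%

31.39%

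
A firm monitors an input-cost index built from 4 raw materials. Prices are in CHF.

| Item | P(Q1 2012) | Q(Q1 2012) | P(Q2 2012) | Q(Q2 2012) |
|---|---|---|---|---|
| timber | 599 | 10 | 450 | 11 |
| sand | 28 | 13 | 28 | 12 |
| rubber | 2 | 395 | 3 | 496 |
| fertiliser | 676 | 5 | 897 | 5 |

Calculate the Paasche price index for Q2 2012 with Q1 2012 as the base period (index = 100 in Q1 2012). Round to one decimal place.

Paasche price index uses current-period quantities as weights.
ΣP(Q2 2012)·Q(Q2 2012) = 450×11 + 28×12 + 3×496 + 897×5 = 4950 + 336 + 1488 + 4485 = 11259
ΣP(Q1 2012)·Q(Q2 2012) = 599×11 + 28×12 + 2×496 + 676×5 = 6589 + 336 + 992 + 3380 = 11297
Index = 11259 / 11297 × 100 = 99.6636

99.7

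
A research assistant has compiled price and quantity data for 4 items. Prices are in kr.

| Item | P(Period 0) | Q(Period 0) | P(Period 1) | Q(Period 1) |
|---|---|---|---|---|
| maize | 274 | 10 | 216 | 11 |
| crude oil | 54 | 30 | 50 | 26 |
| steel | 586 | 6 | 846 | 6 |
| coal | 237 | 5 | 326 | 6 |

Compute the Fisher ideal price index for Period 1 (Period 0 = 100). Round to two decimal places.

114.43

Laspeyres component (base-period weights):
ΣP(Period 1)Q(Period 0) = 216×10 + 50×30 + 846×6 + 326×5 = 2160 + 1500 + 5076 + 1630 = 10366
ΣP(Period 0)Q(Period 0) = 274×10 + 54×30 + 586×6 + 237×5 = 2740 + 1620 + 3516 + 1185 = 9061
L = 10366 / 9061 × 100 = 114.4024
Paasche component (current-period weights):
ΣP(Period 1)Q(Period 1) = 216×11 + 50×26 + 846×6 + 326×6 = 2376 + 1300 + 5076 + 1956 = 10708
ΣP(Period 0)Q(Period 1) = 274×11 + 54×26 + 586×6 + 237×6 = 3014 + 1404 + 3516 + 1422 = 9356
P = 10708 / 9356 × 100 = 114.4506
Fisher = √(L × P) = √(114.4024 × 114.4506) = 114.4265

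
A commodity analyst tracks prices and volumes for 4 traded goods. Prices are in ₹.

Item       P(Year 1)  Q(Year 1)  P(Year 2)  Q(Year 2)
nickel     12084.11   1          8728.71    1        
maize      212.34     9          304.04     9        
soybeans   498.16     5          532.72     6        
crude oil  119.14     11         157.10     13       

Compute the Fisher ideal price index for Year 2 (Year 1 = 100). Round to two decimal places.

Laspeyres component (base-period weights):
ΣP(Year 2)Q(Year 1) = 8728.71×1 + 304.04×9 + 532.72×5 + 157.10×11 = 8728.71 + 2736.36 + 2663.6 + 1728.1 = 15856.77
ΣP(Year 1)Q(Year 1) = 12084.11×1 + 212.34×9 + 498.16×5 + 119.14×11 = 12084.11 + 1911.06 + 2490.8 + 1310.54 = 17796.51
L = 15856.77 / 17796.51 × 100 = 89.1004
Paasche component (current-period weights):
ΣP(Year 2)Q(Year 2) = 8728.71×1 + 304.04×9 + 532.72×6 + 157.10×13 = 8728.71 + 2736.36 + 3196.32 + 2042.3 = 16703.69
ΣP(Year 1)Q(Year 2) = 12084.11×1 + 212.34×9 + 498.16×6 + 119.14×13 = 12084.11 + 1911.06 + 2988.96 + 1548.82 = 18532.95
P = 16703.69 / 18532.95 × 100 = 90.1297
Fisher = √(L × P) = √(89.1004 × 90.1297) = 89.6136

89.61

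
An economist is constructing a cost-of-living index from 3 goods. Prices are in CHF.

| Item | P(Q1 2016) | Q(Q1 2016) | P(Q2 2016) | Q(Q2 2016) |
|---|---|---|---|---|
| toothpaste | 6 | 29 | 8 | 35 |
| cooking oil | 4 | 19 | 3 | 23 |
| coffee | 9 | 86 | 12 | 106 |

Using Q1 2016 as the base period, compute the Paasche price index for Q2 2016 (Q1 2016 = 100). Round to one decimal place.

129.1

Paasche price index uses current-period quantities as weights.
ΣP(Q2 2016)·Q(Q2 2016) = 8×35 + 3×23 + 12×106 = 280 + 69 + 1272 = 1621
ΣP(Q1 2016)·Q(Q2 2016) = 6×35 + 4×23 + 9×106 = 210 + 92 + 954 = 1256
Index = 1621 / 1256 × 100 = 129.0605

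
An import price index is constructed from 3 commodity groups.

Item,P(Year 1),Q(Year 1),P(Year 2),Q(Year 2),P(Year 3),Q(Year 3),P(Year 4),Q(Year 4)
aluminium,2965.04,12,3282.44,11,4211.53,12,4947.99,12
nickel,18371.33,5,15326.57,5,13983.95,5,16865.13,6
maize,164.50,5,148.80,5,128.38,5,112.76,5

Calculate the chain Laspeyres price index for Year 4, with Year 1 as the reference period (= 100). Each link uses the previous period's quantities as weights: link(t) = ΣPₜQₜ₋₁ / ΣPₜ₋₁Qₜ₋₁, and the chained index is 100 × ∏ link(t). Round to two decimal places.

Link Year 1→Year 2:
ΣP(Year 2)Q(Year 1) = 3282.44×12 + 15326.57×5 + 148.80×5 = 39389.28 + 76632.85 + 744 = 116766.13
ΣP(Year 1)Q(Year 1) = 2965.04×12 + 18371.33×5 + 164.50×5 = 35580.48 + 91856.65 + 822.5 = 128259.63
link = 116766.13/128259.63 = 0.910389
Link Year 2→Year 3:
ΣP(Year 3)Q(Year 2) = 4211.53×11 + 13983.95×5 + 128.38×5 = 46326.83 + 69919.75 + 641.9 = 116888.48
ΣP(Year 2)Q(Year 2) = 3282.44×11 + 15326.57×5 + 148.80×5 = 36106.84 + 76632.85 + 744 = 113483.69
link = 116888.48/113483.69 = 1.030002
Link Year 3→Year 4:
ΣP(Year 4)Q(Year 3) = 4947.99×12 + 16865.13×5 + 112.76×5 = 59375.88 + 84325.65 + 563.8 = 144265.33
ΣP(Year 3)Q(Year 3) = 4211.53×12 + 13983.95×5 + 128.38×5 = 50538.36 + 69919.75 + 641.9 = 121100.01
link = 144265.33/121100.01 = 1.191291
Chained index = 100 × 0.910389 × 1.030002 × 1.191291 = 111.7077

111.71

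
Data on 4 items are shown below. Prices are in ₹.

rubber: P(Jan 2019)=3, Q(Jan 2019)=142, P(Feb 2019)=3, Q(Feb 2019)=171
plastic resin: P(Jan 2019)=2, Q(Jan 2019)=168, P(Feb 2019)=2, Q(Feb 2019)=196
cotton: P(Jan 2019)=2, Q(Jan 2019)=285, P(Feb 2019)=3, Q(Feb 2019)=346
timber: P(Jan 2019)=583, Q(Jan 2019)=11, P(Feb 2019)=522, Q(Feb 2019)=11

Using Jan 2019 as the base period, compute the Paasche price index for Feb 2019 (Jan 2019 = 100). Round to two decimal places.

Paasche price index uses current-period quantities as weights.
ΣP(Feb 2019)·Q(Feb 2019) = 3×171 + 2×196 + 3×346 + 522×11 = 513 + 392 + 1038 + 5742 = 7685
ΣP(Jan 2019)·Q(Feb 2019) = 3×171 + 2×196 + 2×346 + 583×11 = 513 + 392 + 692 + 6413 = 8010
Index = 7685 / 8010 × 100 = 95.9426

95.94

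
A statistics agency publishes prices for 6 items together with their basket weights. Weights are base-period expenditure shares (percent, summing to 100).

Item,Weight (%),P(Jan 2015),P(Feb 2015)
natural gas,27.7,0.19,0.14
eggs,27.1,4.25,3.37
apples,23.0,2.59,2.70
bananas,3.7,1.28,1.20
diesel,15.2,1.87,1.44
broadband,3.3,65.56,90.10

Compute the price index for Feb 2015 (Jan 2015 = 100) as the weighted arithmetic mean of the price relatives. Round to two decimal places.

natural gas: 27.7 × (0.14/0.19) = 27.7 × 0.736842 = 20.4105
eggs: 27.1 × (3.37/4.25) = 27.1 × 0.792941 = 21.4887
apples: 23.0 × (2.70/2.59) = 23.0 × 1.042471 = 23.9768
bananas: 3.7 × (1.20/1.28) = 3.7 × 0.937500 = 3.4688
diesel: 15.2 × (1.44/1.87) = 15.2 × 0.770053 = 11.7048
broadband: 3.3 × (90.10/65.56) = 3.3 × 1.374314 = 4.5352
Index = Σ wᵢ·(p₁ᵢ/p₀ᵢ) = 20.4105 + 21.4887 + 23.9768 + 3.4688 + 11.7048 + 4.5352 = 85.5849

85.58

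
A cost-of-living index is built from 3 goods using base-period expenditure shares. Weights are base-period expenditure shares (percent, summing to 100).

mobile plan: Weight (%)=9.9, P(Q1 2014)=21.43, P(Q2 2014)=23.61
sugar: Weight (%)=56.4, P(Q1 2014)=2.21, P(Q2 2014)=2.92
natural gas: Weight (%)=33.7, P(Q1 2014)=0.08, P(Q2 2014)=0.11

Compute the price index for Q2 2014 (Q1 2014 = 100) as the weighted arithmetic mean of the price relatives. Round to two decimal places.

mobile plan: 9.9 × (23.61/21.43) = 9.9 × 1.101727 = 10.9071
sugar: 56.4 × (2.92/2.21) = 56.4 × 1.321267 = 74.5195
natural gas: 33.7 × (0.11/0.08) = 33.7 × 1.375000 = 46.3375
Index = Σ wᵢ·(p₁ᵢ/p₀ᵢ) = 10.9071 + 74.5195 + 46.3375 = 131.7640

131.76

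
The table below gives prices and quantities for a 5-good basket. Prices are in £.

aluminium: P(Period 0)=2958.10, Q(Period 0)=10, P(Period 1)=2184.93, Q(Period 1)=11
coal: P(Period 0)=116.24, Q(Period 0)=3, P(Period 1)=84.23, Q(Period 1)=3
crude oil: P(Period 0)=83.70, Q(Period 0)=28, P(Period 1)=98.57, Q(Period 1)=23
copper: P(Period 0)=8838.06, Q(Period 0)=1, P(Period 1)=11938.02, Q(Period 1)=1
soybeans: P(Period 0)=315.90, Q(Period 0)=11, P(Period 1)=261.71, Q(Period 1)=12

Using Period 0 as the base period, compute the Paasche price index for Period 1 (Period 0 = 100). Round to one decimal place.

Paasche price index uses current-period quantities as weights.
ΣP(Period 1)·Q(Period 1) = 2184.93×11 + 84.23×3 + 98.57×23 + 11938.02×1 + 261.71×12 = 24034.23 + 252.69 + 2267.11 + 11938.02 + 3140.52 = 41632.57
ΣP(Period 0)·Q(Period 1) = 2958.10×11 + 116.24×3 + 83.70×23 + 8838.06×1 + 315.90×12 = 32539.1 + 348.72 + 1925.1 + 8838.06 + 3790.8 = 47441.78
Index = 41632.57 / 47441.78 × 100 = 87.7551

87.8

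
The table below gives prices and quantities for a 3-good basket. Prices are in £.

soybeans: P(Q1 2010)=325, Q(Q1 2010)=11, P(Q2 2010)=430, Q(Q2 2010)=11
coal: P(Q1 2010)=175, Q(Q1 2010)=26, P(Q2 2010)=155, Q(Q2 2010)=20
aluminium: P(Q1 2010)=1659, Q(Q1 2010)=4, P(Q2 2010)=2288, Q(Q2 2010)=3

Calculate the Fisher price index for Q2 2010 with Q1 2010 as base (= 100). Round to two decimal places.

121.63

Laspeyres component (base-period weights):
ΣP(Q2 2010)Q(Q1 2010) = 430×11 + 155×26 + 2288×4 = 4730 + 4030 + 9152 = 17912
ΣP(Q1 2010)Q(Q1 2010) = 325×11 + 175×26 + 1659×4 = 3575 + 4550 + 6636 = 14761
L = 17912 / 14761 × 100 = 121.3468
Paasche component (current-period weights):
ΣP(Q2 2010)Q(Q2 2010) = 430×11 + 155×20 + 2288×3 = 4730 + 3100 + 6864 = 14694
ΣP(Q1 2010)Q(Q2 2010) = 325×11 + 175×20 + 1659×3 = 3575 + 3500 + 4977 = 12052
P = 14694 / 12052 × 100 = 121.9217
Fisher = √(L × P) = √(121.3468 × 121.9217) = 121.6339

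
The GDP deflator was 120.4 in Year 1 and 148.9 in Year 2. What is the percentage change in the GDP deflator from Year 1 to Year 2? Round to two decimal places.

Change = (148.9 − 120.4) / 120.4 × 100
       = 28.5 / 120.4 × 100 = 23.6711%

23.67%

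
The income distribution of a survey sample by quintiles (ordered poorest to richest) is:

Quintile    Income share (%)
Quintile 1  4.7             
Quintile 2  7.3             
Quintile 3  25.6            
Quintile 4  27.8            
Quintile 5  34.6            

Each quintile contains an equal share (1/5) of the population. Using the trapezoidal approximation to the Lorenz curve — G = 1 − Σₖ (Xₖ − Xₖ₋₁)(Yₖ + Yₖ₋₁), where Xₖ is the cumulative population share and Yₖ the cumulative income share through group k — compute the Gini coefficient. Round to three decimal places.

Cumulative income shares Yₖ: 0.0470, 0.1200, 0.3760, 0.6540, 1.0000
Σ (Xₖ−Xₖ₋₁)(Yₖ+Yₖ₋₁) = (1/5)(0.0470+0.0000) + (1/5)(0.1200+0.0470) + (1/5)(0.3760+0.1200) + (1/5)(0.6540+0.3760) + (1/5)(1.0000+0.6540)
  = 0.0094 + 0.0334 + 0.0992 + 0.2060 + 0.3308 = 0.6788
G = 1 − 0.6788 = 0.3212

0.321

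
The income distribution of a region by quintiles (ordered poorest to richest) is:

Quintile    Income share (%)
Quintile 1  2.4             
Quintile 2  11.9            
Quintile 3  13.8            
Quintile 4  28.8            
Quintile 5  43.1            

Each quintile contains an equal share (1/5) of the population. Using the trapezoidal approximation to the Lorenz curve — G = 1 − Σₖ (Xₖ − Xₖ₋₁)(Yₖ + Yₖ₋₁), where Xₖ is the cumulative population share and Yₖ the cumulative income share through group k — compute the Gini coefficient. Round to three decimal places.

0.393

Cumulative income shares Yₖ: 0.0240, 0.1430, 0.2810, 0.5690, 1.0000
Σ (Xₖ−Xₖ₋₁)(Yₖ+Yₖ₋₁) = (1/5)(0.0240+0.0000) + (1/5)(0.1430+0.0240) + (1/5)(0.2810+0.1430) + (1/5)(0.5690+0.2810) + (1/5)(1.0000+0.5690)
  = 0.0048 + 0.0334 + 0.0848 + 0.1700 + 0.3138 = 0.6068
G = 1 − 0.6068 = 0.3932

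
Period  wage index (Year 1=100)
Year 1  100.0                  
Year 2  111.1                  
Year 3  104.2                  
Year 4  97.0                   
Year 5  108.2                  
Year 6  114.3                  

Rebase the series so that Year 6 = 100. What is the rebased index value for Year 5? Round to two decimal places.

94.66

Rebased(Year 5) = 108.2 / 114.3 × 100 = 94.6632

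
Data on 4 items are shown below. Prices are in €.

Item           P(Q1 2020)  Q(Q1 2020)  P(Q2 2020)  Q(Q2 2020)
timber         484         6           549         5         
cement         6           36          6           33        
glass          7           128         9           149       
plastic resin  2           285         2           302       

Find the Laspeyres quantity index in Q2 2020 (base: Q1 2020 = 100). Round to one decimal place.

Laspeyres quantity index uses base-period prices as weights.
ΣP(Q1 2020)·Q(Q2 2020) = 484×5 + 6×33 + 7×149 + 2×302 = 2420 + 198 + 1043 + 604 = 4265
ΣP(Q1 2020)·Q(Q1 2020) = 484×6 + 6×36 + 7×128 + 2×285 = 2904 + 216 + 896 + 570 = 4586
Index = 4265 / 4586 × 100 = 93.0004

93.0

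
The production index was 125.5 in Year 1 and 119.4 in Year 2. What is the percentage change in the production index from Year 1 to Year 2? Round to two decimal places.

Change = (119.4 − 125.5) / 125.5 × 100
       = -6.1 / 125.5 × 100 = -4.8606%

-4.86%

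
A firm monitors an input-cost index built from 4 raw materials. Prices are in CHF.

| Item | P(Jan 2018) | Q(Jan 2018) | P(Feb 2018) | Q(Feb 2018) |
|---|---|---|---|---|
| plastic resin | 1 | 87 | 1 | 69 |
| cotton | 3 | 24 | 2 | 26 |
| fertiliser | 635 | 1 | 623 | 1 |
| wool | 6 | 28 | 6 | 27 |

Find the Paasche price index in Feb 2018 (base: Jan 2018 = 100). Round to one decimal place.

96.0

Paasche price index uses current-period quantities as weights.
ΣP(Feb 2018)·Q(Feb 2018) = 1×69 + 2×26 + 623×1 + 6×27 = 69 + 52 + 623 + 162 = 906
ΣP(Jan 2018)·Q(Feb 2018) = 1×69 + 3×26 + 635×1 + 6×27 = 69 + 78 + 635 + 162 = 944
Index = 906 / 944 × 100 = 95.9746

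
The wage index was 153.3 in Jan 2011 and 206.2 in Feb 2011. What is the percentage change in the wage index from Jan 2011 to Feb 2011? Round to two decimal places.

Change = (206.2 − 153.3) / 153.3 × 100
       = 52.9 / 153.3 × 100 = 34.5075%

34.51%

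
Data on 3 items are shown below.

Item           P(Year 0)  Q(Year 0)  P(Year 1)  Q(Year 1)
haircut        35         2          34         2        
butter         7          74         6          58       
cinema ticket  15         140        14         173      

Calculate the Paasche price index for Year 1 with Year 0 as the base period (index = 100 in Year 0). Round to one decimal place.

Paasche price index uses current-period quantities as weights.
ΣP(Year 1)·Q(Year 1) = 34×2 + 6×58 + 14×173 = 68 + 348 + 2422 = 2838
ΣP(Year 0)·Q(Year 1) = 35×2 + 7×58 + 15×173 = 70 + 406 + 2595 = 3071
Index = 2838 / 3071 × 100 = 92.4129

92.4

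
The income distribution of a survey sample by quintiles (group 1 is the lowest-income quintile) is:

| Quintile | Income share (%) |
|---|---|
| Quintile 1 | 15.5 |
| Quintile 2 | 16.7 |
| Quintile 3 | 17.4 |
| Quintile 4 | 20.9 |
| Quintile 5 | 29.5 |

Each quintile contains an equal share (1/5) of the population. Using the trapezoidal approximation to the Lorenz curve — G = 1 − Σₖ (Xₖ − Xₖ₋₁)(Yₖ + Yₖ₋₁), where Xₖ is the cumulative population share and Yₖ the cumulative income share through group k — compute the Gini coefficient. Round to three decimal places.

Cumulative income shares Yₖ: 0.1550, 0.3220, 0.4960, 0.7050, 1.0000
Σ (Xₖ−Xₖ₋₁)(Yₖ+Yₖ₋₁) = (1/5)(0.1550+0.0000) + (1/5)(0.3220+0.1550) + (1/5)(0.4960+0.3220) + (1/5)(0.7050+0.4960) + (1/5)(1.0000+0.7050)
  = 0.0310 + 0.0954 + 0.1636 + 0.2402 + 0.3410 = 0.8712
G = 1 − 0.8712 = 0.1288

0.129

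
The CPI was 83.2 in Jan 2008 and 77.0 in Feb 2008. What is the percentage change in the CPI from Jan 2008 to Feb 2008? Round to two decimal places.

Change = (77.0 − 83.2) / 83.2 × 100
       = -6.2 / 83.2 × 100 = -7.4519%

-7.45%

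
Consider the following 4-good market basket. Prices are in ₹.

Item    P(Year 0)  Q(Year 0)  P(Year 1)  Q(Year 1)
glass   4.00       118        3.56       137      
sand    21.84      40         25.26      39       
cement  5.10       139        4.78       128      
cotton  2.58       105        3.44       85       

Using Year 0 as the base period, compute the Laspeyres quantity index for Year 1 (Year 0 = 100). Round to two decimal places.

Laspeyres quantity index uses base-period prices as weights.
ΣP(Year 0)·Q(Year 1) = 4.00×137 + 21.84×39 + 5.10×128 + 2.58×85 = 548 + 851.76 + 652.8 + 219.3 = 2271.86
ΣP(Year 0)·Q(Year 0) = 4.00×118 + 21.84×40 + 5.10×139 + 2.58×105 = 472 + 873.6 + 708.9 + 270.9 = 2325.4
Index = 2271.86 / 2325.4 × 100 = 97.6976

97.70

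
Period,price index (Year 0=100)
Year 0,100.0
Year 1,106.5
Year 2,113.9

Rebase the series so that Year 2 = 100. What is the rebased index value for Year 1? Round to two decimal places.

93.50

Rebased(Year 1) = 106.5 / 113.9 × 100 = 93.5031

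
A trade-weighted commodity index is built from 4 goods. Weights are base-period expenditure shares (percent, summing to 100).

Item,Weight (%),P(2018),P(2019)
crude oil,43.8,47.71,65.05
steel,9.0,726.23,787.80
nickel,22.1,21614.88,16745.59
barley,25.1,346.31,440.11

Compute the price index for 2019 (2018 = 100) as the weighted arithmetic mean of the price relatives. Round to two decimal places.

118.50

crude oil: 43.8 × (65.05/47.71) = 43.8 × 1.363446 = 59.7189
steel: 9.0 × (787.80/726.23) = 9.0 × 1.084780 = 9.7630
nickel: 22.1 × (16745.59/21614.88) = 22.1 × 0.774725 = 17.1214
barley: 25.1 × (440.11/346.31) = 25.1 × 1.270856 = 31.8985
Index = Σ wᵢ·(p₁ᵢ/p₀ᵢ) = 59.7189 + 9.7630 + 17.1214 + 31.8985 = 118.5018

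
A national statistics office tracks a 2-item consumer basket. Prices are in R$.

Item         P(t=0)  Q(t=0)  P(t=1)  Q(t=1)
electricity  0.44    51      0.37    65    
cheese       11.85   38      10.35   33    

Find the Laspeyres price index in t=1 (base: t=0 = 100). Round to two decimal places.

Laspeyres price index uses base-period quantities as weights.
ΣP(t=1)·Q(t=0) = 0.37×51 + 10.35×38 = 18.87 + 393.3 = 412.17
ΣP(t=0)·Q(t=0) = 0.44×51 + 11.85×38 = 22.44 + 450.3 = 472.74
Index = 412.17 / 472.74 × 100 = 87.1875

87.19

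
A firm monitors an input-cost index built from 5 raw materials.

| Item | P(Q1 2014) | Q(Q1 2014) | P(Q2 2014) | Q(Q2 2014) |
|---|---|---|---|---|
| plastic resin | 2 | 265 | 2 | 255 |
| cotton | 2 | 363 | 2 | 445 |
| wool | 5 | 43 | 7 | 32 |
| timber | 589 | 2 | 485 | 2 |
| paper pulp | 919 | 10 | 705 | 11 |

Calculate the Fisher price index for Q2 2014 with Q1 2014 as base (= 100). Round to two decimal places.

Laspeyres component (base-period weights):
ΣP(Q2 2014)Q(Q1 2014) = 2×265 + 2×363 + 7×43 + 485×2 + 705×10 = 530 + 726 + 301 + 970 + 7050 = 9577
ΣP(Q1 2014)Q(Q1 2014) = 2×265 + 2×363 + 5×43 + 589×2 + 919×10 = 530 + 726 + 215 + 1178 + 9190 = 11839
L = 9577 / 11839 × 100 = 80.8937
Paasche component (current-period weights):
ΣP(Q2 2014)Q(Q2 2014) = 2×255 + 2×445 + 7×32 + 485×2 + 705×11 = 510 + 890 + 224 + 970 + 7755 = 10349
ΣP(Q1 2014)Q(Q2 2014) = 2×255 + 2×445 + 5×32 + 589×2 + 919×11 = 510 + 890 + 160 + 1178 + 10109 = 12847
P = 10349 / 12847 × 100 = 80.5558
Fisher = √(L × P) = √(80.8937 × 80.5558) = 80.7245

80.72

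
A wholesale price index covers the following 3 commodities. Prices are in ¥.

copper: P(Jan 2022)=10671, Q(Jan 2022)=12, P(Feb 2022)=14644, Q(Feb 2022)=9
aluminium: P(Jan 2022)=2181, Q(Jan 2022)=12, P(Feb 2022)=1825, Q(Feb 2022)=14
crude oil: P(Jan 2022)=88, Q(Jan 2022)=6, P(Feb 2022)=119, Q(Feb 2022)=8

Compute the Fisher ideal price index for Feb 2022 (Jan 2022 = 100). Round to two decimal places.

126.26

Laspeyres component (base-period weights):
ΣP(Feb 2022)Q(Jan 2022) = 14644×12 + 1825×12 + 119×6 = 175728 + 21900 + 714 = 198342
ΣP(Jan 2022)Q(Jan 2022) = 10671×12 + 2181×12 + 88×6 = 128052 + 26172 + 528 = 154752
L = 198342 / 154752 × 100 = 128.1676
Paasche component (current-period weights):
ΣP(Feb 2022)Q(Feb 2022) = 14644×9 + 1825×14 + 119×8 = 131796 + 25550 + 952 = 158298
ΣP(Jan 2022)Q(Feb 2022) = 10671×9 + 2181×14 + 88×8 = 96039 + 30534 + 704 = 127277
P = 158298 / 127277 × 100 = 124.3728
Fisher = √(L × P) = √(128.1676 × 124.3728) = 126.2560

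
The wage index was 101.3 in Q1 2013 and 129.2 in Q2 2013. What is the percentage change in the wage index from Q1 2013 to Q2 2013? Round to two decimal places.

Change = (129.2 − 101.3) / 101.3 × 100
       = 27.9 / 101.3 × 100 = 27.5420%

27.54%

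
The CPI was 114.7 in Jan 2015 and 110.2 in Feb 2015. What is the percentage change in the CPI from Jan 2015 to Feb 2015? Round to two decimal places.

Change = (110.2 − 114.7) / 114.7 × 100
       = -4.5 / 114.7 × 100 = -3.9233%

-3.92%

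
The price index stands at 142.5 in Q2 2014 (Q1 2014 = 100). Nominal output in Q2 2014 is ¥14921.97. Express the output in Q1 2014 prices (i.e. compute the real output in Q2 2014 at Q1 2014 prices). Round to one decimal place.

10471.6

Real = Nominal ÷ (Index/100) = 14921.97 ÷ (142.5/100)
     = 14921.97 ÷ 1.425 = 10471.5579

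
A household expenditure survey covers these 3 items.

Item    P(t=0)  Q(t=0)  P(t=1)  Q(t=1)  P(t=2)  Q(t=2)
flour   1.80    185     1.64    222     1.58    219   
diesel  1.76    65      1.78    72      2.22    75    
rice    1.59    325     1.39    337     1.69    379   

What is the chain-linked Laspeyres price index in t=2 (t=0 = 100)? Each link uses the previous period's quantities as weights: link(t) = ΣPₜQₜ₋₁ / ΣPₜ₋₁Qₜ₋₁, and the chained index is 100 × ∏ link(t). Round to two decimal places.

Link t=0→t=1:
ΣP(t=1)Q(t=0) = 1.64×185 + 1.78×65 + 1.39×325 = 303.4 + 115.7 + 451.75 = 870.85
ΣP(t=0)Q(t=0) = 1.80×185 + 1.76×65 + 1.59×325 = 333 + 114.4 + 516.75 = 964.15
link = 870.85/964.15 = 0.903231
Link t=1→t=2:
ΣP(t=2)Q(t=1) = 1.58×222 + 2.22×72 + 1.69×337 = 350.76 + 159.84 + 569.53 = 1080.13
ΣP(t=1)Q(t=1) = 1.64×222 + 1.78×72 + 1.39×337 = 364.08 + 128.16 + 468.43 = 960.67
link = 1080.13/960.67 = 1.124351
Chained index = 100 × 0.903231 × 1.124351 = 101.5548

101.55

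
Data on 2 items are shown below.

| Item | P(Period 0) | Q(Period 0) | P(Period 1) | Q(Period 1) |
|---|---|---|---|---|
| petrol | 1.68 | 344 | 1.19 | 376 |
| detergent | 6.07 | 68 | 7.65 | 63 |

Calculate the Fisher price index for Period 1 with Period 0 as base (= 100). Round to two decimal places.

92.73

Laspeyres component (base-period weights):
ΣP(Period 1)Q(Period 0) = 1.19×344 + 7.65×68 = 409.36 + 520.2 = 929.56
ΣP(Period 0)Q(Period 0) = 1.68×344 + 6.07×68 = 577.92 + 412.76 = 990.68
L = 929.56 / 990.68 × 100 = 93.8305
Paasche component (current-period weights):
ΣP(Period 1)Q(Period 1) = 1.19×376 + 7.65×63 = 447.44 + 481.95 = 929.39
ΣP(Period 0)Q(Period 1) = 1.68×376 + 6.07×63 = 631.68 + 382.41 = 1014.09
P = 929.39 / 1014.09 × 100 = 91.6477
Fisher = √(L × P) = √(93.8305 × 91.6477) = 92.7327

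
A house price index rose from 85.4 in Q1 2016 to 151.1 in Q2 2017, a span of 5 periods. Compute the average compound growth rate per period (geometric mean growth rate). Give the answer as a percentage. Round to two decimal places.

12.09%

Growth factor = (151.1/85.4)^(1/5) = (1.769321)^(1/5) = 1.120886
Growth rate = 1.120886 − 1 = 0.120886 = 12.0886%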